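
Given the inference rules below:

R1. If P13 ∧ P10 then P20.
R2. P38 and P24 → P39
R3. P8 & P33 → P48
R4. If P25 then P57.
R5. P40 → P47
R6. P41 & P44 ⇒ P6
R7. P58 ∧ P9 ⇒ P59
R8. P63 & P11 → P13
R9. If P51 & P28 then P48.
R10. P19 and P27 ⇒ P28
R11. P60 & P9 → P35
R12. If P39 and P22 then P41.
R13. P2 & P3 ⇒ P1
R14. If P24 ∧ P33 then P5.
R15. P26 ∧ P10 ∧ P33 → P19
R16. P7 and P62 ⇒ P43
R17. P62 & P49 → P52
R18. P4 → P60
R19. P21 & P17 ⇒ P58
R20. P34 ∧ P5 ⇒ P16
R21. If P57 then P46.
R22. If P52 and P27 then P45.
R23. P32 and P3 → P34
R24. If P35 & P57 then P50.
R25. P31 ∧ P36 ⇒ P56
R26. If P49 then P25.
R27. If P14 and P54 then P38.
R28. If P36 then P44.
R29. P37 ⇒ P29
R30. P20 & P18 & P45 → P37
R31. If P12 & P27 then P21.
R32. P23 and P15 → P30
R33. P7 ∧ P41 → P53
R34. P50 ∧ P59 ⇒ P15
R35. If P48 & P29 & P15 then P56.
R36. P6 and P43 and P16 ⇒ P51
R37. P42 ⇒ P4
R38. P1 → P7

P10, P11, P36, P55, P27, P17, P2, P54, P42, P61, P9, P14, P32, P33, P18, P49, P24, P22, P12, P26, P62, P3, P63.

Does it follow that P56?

P13  (by R8: P63, P11)
P1  (by R13: P2, P3)
P5  (by R14: P24, P33)
P19  (by R15: P26, P10, P33)
P52  (by R17: P62, P49)
P45  (by R22: P52, P27)
P34  (by R23: P32, P3)
P25  (by R26: P49)
P38  (by R27: P14, P54)
P44  (by R28: P36)
P21  (by R31: P12, P27)
P4  (by R37: P42)
P7  (by R38: P1)
P20  (by R1: P13, P10)
P39  (by R2: P38, P24)
P57  (by R4: P25)
P28  (by R10: P19, P27)
P41  (by R12: P39, P22)
P43  (by R16: P7, P62)
P60  (by R18: P4)
P58  (by R19: P21, P17)
P16  (by R20: P34, P5)
P37  (by R30: P20, P18, P45)
P6  (by R6: P41, P44)
P59  (by R7: P58, P9)
P35  (by R11: P60, P9)
P50  (by R24: P35, P57)
P29  (by R29: P37)
P15  (by R34: P50, P59)
P51  (by R36: P6, P43, P16)
P48  (by R9: P51, P28)
P56  (by R35: P48, P29, P15)

Yes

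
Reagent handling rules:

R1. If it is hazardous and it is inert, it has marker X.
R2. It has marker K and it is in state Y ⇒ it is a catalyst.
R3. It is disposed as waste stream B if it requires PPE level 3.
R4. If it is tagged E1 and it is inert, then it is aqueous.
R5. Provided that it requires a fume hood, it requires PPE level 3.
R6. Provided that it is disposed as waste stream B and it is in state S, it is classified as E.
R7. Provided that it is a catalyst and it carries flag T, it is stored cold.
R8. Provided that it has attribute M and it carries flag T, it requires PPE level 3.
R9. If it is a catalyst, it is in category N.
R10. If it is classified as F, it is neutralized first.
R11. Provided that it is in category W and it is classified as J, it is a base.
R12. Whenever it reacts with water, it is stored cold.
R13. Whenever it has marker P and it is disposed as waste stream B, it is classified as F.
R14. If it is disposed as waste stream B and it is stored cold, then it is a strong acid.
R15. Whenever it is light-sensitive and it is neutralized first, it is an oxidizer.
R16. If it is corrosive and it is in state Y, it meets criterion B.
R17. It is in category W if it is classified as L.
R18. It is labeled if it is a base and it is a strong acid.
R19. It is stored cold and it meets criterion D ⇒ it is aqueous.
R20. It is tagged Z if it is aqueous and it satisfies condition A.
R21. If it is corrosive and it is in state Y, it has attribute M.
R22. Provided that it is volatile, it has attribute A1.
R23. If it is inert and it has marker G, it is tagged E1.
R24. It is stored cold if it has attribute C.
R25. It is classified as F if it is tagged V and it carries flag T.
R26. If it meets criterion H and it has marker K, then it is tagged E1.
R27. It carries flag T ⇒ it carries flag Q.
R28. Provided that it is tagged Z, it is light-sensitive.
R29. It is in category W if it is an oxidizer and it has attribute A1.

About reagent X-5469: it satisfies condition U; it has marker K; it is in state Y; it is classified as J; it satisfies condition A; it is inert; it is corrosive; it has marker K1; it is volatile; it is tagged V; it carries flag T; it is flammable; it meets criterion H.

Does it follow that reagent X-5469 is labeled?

Yes

By R2 (it has marker K, it is in state Y): it is a catalyst.
By R7 (it is a catalyst, it carries flag T): it is stored cold.
By R21 (it is corrosive, it is in state Y): it has attribute M.
By R22 (it is volatile): it has attribute A1.
By R25 (it is tagged V, it carries flag T): it is classified as F.
By R26 (it meets criterion H, it has marker K): it is tagged E1.
By R4 (it is tagged E1, it is inert): it is aqueous.
By R8 (it has attribute M, it carries flag T): it requires PPE level 3.
By R10 (it is classified as F): it is neutralized first.
By R20 (it is aqueous, it satisfies condition A): it is tagged Z.
By R28 (it is tagged Z): it is light-sensitive.
By R3 (it requires PPE level 3): it is disposed as waste stream B.
By R14 (it is disposed as waste stream B, it is stored cold): it is a strong acid.
By R15 (it is light-sensitive, it is neutralized first): it is an oxidizer.
By R29 (it is an oxidizer, it has attribute A1): it is in category W.
By R11 (it is in category W, it is classified as J): it is a base.
By R18 (it is a base, it is a strong acid): it is labeled.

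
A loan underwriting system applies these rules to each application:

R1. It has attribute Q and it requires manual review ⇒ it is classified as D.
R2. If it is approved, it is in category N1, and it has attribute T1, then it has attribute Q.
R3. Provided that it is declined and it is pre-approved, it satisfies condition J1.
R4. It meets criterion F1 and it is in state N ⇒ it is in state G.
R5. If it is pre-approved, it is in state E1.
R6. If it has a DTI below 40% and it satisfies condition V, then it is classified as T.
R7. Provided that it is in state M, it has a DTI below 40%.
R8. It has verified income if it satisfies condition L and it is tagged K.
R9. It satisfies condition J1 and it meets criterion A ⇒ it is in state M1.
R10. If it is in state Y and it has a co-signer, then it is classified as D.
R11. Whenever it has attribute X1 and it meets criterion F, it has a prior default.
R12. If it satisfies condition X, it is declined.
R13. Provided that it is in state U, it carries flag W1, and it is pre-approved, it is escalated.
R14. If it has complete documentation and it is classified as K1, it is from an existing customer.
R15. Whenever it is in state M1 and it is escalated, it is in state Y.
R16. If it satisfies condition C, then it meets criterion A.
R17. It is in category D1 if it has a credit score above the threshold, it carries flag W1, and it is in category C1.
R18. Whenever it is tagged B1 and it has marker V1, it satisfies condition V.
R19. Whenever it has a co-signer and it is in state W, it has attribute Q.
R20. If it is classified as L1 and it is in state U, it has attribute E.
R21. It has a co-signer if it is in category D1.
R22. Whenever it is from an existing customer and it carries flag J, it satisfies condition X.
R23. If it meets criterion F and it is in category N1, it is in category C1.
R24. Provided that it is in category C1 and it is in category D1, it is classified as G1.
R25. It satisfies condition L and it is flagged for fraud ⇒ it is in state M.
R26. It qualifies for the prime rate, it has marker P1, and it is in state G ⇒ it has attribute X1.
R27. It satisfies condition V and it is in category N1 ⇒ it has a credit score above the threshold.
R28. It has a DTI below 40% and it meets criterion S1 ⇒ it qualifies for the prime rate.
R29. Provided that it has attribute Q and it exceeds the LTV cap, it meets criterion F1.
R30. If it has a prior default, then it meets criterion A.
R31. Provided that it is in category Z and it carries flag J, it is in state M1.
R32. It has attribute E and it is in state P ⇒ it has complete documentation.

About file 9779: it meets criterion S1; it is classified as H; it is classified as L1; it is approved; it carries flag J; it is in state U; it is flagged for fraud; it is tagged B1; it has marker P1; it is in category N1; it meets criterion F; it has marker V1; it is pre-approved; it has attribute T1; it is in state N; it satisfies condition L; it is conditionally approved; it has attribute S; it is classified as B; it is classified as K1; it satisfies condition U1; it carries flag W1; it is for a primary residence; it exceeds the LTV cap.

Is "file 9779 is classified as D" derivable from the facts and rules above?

No

Forward chaining from the given facts derives: has attribute Q, is in state E1, is escalated, satisfies condition V, has attribute E, is in category C1, is in state M, has a credit score above the threshold, meets criterion F1, is in state G, has a DTI below 40%, is in category D1, has a co-signer, is classified as G1, qualifies for the prime rate, is classified as T, has attribute X1, has a prior default, meets criterion A.
Rules concluding "it is classified as D": R1 needs "it requires manual review"; R10 needs "it is in state Y" — none of these are established.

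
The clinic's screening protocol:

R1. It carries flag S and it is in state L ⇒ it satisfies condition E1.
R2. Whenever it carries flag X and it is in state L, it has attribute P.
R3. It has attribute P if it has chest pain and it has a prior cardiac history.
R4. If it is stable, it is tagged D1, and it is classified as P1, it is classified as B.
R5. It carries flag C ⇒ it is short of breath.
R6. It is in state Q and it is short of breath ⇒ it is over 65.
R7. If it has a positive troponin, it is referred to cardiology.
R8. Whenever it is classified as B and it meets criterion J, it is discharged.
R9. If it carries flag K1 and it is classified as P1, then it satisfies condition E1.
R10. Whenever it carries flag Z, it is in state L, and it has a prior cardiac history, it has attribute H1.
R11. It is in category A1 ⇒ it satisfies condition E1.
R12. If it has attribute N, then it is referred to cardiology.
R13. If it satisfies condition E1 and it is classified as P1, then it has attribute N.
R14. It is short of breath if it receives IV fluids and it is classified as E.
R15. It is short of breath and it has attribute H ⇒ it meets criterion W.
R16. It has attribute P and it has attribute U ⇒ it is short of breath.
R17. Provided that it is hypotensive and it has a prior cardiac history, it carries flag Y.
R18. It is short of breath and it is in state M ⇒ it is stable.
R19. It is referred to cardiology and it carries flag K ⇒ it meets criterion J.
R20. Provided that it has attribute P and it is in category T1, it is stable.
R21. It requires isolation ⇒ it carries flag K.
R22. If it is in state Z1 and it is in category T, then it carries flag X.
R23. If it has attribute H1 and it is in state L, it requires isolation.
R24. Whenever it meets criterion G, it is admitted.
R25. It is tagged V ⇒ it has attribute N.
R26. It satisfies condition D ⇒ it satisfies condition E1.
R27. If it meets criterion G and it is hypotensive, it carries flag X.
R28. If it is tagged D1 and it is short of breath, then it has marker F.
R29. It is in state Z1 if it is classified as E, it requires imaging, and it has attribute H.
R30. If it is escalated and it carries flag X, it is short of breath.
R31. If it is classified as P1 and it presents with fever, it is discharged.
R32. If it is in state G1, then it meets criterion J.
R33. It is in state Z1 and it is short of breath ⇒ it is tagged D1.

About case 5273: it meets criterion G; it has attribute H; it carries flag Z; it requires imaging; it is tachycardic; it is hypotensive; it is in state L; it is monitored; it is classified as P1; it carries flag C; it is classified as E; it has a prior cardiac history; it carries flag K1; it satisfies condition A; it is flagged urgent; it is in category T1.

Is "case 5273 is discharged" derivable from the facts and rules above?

Yes

By R5 (it carries flag C): it is short of breath.
By R9 (it carries flag K1, it is classified as P1): it satisfies condition E1.
By R10 (it carries flag Z, it is in state L, it has a prior cardiac history): it has attribute H1.
By R13 (it satisfies condition E1, it is classified as P1): it has attribute N.
By R23 (it has attribute H1, it is in state L): it requires isolation.
By R27 (it meets criterion G, it is hypotensive): it carries flag X.
By R29 (it is classified as E, it requires imaging, it has attribute H): it is in state Z1.
By R33 (it is in state Z1, it is short of breath): it is tagged D1.
By R2 (it carries flag X, it is in state L): it has attribute P.
By R12 (it has attribute N): it is referred to cardiology.
By R20 (it has attribute P, it is in category T1): it is stable.
By R21 (it requires isolation): it carries flag K.
By R4 (it is stable, it is tagged D1, it is classified as P1): it is classified as B.
By R19 (it is referred to cardiology, it carries flag K): it meets criterion J.
By R8 (it is classified as B, it meets criterion J): it is discharged.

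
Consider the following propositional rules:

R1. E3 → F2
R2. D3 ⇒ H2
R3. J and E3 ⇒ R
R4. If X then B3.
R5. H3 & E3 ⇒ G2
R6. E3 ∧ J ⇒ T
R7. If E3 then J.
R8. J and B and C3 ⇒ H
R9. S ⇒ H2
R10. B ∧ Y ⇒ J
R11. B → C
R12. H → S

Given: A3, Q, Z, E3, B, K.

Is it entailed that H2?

Forward chaining from the given facts derives: F2, J, C, R, T.
Rules concluding H2: R2 needs D3; R9 needs S — none of these are established.

No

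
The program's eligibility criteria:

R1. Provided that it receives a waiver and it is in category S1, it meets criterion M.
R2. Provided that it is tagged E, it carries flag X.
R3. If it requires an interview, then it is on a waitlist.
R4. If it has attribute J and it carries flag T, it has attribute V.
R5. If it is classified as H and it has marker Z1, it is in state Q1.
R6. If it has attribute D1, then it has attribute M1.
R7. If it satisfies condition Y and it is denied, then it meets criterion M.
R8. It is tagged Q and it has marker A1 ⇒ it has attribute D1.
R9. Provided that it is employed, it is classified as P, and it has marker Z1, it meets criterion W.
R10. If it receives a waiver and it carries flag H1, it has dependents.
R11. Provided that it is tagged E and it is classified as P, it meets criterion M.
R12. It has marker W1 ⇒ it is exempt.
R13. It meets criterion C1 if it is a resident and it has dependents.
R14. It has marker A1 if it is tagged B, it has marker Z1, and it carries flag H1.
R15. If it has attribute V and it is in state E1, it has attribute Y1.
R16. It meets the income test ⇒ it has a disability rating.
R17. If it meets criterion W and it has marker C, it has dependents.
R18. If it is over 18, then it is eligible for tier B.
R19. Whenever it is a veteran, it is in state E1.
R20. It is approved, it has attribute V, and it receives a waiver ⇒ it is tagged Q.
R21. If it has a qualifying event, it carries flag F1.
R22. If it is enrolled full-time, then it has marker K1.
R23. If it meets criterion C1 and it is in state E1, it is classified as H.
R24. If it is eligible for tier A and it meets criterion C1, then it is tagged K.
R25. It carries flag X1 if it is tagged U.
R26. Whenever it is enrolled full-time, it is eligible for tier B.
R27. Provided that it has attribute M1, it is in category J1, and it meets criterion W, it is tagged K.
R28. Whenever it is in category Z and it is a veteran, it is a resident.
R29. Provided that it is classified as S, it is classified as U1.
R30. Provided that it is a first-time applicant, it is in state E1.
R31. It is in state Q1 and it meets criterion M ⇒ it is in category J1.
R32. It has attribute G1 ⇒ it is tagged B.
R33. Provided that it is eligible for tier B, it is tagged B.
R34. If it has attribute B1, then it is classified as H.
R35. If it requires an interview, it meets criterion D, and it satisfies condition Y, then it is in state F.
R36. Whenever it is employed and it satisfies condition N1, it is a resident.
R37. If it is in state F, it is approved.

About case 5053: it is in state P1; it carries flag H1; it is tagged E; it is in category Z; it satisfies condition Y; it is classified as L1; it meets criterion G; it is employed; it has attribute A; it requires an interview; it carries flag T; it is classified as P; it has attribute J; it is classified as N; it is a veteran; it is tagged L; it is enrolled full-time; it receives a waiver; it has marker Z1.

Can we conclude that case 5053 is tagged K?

No

Forward chaining from the given facts derives: carries flag X, is on a waitlist, has attribute V, meets criterion W, has dependents, meets criterion M, is in state E1, has marker K1, is eligible for tier B, is a resident, is tagged B, meets criterion C1, has marker A1, has attribute Y1, is classified as H, is in state Q1, is in category J1.
Rules concluding "it is tagged K": R24 needs "it is eligible for tier A"; R27 needs "it has attribute M1" — none of these are established.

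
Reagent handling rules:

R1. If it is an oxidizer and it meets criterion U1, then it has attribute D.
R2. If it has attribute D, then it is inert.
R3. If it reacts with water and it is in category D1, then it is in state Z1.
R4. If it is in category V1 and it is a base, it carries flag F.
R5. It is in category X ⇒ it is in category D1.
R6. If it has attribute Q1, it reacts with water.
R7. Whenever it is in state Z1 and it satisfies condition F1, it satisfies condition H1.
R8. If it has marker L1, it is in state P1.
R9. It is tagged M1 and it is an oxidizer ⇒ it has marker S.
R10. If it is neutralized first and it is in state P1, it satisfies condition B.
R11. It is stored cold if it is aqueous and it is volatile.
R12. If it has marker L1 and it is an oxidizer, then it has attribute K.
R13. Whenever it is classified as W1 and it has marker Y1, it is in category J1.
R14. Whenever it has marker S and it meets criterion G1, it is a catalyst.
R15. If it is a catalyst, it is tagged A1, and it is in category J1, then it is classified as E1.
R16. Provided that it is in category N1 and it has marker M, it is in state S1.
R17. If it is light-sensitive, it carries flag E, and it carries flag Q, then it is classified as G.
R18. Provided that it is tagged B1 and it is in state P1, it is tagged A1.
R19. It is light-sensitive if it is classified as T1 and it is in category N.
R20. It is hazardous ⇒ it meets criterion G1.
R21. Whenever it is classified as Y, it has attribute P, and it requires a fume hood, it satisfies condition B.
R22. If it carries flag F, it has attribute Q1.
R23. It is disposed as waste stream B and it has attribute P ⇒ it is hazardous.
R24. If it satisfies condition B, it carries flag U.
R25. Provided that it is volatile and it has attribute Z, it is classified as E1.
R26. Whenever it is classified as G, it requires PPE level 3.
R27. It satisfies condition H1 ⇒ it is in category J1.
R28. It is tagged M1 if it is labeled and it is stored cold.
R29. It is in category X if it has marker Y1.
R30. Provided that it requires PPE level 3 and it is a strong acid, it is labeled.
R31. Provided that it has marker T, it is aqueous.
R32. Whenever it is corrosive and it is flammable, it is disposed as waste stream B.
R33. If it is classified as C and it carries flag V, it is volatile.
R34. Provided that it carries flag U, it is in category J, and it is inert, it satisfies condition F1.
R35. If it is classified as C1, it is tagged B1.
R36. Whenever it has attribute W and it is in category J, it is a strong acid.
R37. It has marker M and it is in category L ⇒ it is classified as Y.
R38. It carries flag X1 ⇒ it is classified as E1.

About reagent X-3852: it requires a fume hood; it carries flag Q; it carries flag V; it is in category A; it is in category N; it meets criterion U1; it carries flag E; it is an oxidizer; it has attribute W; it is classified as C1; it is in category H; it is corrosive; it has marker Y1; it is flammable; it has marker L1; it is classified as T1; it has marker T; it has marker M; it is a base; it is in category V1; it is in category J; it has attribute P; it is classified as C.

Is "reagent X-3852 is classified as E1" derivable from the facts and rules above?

No

Forward chaining from the given facts derives: has attribute D, is inert, carries flag F, is in state P1, has attribute K, is light-sensitive, has attribute Q1, is in category X, is aqueous, is disposed as waste stream B, is volatile, is tagged B1, is a strong acid, is in category D1, reacts with water, is stored cold, is classified as G, is tagged A1, is hazardous, requires PPE level 3, is labeled, is in state Z1, meets criterion G1, is tagged M1, has marker S, is a catalyst.
Rules concluding "it is classified as E1": R15 needs "it is in category J1"; R25 needs "it has attribute Z"; R38 needs "it carries flag X1" — none of these are established.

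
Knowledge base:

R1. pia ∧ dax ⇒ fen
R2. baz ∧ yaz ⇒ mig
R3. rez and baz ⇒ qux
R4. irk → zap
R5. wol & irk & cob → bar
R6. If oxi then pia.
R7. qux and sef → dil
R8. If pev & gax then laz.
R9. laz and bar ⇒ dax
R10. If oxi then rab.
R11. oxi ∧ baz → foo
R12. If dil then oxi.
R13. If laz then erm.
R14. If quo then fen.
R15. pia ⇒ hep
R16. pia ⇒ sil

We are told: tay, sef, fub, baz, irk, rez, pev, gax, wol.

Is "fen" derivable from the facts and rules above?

Forward chaining from the given facts derives: qux, zap, dil, laz, oxi, erm, pia, rab, foo, hep, sil.
Rules concluding fen: R1 needs dax; R14 needs quo — none of these are established.

No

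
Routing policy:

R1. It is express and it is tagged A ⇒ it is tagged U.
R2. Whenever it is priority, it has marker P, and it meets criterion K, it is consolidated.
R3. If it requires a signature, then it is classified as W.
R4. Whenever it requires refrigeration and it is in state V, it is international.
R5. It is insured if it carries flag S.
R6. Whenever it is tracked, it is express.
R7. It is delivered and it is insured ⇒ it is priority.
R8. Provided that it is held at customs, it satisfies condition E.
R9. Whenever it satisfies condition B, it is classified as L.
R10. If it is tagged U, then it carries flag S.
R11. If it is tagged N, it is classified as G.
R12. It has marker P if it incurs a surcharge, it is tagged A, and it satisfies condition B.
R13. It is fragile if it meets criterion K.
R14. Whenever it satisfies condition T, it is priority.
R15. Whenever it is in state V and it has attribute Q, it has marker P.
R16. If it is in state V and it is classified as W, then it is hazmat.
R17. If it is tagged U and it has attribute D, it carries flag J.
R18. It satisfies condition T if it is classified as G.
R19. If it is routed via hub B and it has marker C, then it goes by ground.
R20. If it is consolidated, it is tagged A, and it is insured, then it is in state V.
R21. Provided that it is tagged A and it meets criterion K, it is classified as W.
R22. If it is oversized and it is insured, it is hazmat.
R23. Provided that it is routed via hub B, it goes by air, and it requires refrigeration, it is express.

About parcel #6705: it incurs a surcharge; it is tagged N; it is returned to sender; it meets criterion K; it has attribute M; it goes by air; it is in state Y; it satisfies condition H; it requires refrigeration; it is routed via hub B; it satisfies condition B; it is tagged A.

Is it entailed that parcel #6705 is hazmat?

Yes

By R11 (it is tagged N): it is classified as G.
By R12 (it incurs a surcharge, it is tagged A, it satisfies condition B): it has marker P.
By R18 (it is classified as G): it satisfies condition T.
By R21 (it is tagged A, it meets criterion K): it is classified as W.
By R23 (it is routed via hub B, it goes by air, it requires refrigeration): it is express.
By R1 (it is express, it is tagged A): it is tagged U.
By R10 (it is tagged U): it carries flag S.
By R14 (it satisfies condition T): it is priority.
By R2 (it is priority, it has marker P, it meets criterion K): it is consolidated.
By R5 (it carries flag S): it is insured.
By R20 (it is consolidated, it is tagged A, it is insured): it is in state V.
By R16 (it is in state V, it is classified as W): it is hazmat.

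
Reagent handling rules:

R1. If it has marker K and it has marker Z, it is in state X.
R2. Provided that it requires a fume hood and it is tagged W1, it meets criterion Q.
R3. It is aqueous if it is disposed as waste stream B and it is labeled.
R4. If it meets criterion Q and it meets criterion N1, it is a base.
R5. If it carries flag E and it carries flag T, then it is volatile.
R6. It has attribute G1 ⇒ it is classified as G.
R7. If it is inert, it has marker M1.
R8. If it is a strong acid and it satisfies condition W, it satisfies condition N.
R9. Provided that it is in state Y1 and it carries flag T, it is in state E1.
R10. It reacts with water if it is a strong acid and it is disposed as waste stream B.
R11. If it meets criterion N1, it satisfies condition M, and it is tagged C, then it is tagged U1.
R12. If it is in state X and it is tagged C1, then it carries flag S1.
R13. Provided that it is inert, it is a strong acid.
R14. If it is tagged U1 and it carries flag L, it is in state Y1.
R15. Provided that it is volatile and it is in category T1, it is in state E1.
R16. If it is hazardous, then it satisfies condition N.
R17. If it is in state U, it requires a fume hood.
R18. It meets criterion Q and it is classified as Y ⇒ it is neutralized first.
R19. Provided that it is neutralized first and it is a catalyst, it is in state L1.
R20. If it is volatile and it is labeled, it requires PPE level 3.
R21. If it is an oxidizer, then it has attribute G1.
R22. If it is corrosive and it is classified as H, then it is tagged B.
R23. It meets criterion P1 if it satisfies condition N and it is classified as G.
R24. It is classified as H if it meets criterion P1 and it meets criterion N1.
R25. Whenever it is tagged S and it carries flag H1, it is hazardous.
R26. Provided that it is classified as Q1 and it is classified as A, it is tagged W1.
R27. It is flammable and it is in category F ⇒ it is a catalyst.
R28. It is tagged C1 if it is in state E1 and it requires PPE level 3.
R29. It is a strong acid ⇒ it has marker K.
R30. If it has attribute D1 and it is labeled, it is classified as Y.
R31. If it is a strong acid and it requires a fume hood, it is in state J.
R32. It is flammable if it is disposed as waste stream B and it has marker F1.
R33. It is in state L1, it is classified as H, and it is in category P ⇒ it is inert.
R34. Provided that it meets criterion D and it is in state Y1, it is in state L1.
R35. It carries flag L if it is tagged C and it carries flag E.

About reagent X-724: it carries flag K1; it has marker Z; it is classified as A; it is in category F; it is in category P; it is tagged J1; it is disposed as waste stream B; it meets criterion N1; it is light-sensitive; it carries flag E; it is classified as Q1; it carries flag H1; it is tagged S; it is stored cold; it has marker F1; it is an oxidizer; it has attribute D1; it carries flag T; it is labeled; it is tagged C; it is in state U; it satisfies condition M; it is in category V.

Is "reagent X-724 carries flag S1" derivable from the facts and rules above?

By R5 (it carries flag E, it carries flag T): it is volatile.
By R11 (it meets criterion N1, it satisfies condition M, it is tagged C): it is tagged U1.
By R17 (it is in state U): it requires a fume hood.
By R20 (it is volatile, it is labeled): it requires PPE level 3.
By R21 (it is an oxidizer): it has attribute G1.
By R25 (it is tagged S, it carries flag H1): it is hazardous.
By R26 (it is classified as Q1, it is classified as A): it is tagged W1.
By R30 (it has attribute D1, it is labeled): it is classified as Y.
By R32 (it is disposed as waste stream B, it has marker F1): it is flammable.
By R35 (it is tagged C, it carries flag E): it carries flag L.
By R2 (it requires a fume hood, it is tagged W1): it meets criterion Q.
By R6 (it has attribute G1): it is classified as G.
By R14 (it is tagged U1, it carries flag L): it is in state Y1.
By R16 (it is hazardous): it satisfies condition N.
By R18 (it meets criterion Q, it is classified as Y): it is neutralized first.
By R23 (it satisfies condition N, it is classified as G): it meets criterion P1.
By R24 (it meets criterion P1, it meets criterion N1): it is classified as H.
By R27 (it is flammable, it is in category F): it is a catalyst.
By R9 (it is in state Y1, it carries flag T): it is in state E1.
By R19 (it is neutralized first, it is a catalyst): it is in state L1.
By R28 (it is in state E1, it requires PPE level 3): it is tagged C1.
By R33 (it is in state L1, it is classified as H, it is in category P): it is inert.
By R13 (it is inert): it is a strong acid.
By R29 (it is a strong acid): it has marker K.
By R1 (it has marker K, it has marker Z): it is in state X.
By R12 (it is in state X, it is tagged C1): it carries flag S1.

Yes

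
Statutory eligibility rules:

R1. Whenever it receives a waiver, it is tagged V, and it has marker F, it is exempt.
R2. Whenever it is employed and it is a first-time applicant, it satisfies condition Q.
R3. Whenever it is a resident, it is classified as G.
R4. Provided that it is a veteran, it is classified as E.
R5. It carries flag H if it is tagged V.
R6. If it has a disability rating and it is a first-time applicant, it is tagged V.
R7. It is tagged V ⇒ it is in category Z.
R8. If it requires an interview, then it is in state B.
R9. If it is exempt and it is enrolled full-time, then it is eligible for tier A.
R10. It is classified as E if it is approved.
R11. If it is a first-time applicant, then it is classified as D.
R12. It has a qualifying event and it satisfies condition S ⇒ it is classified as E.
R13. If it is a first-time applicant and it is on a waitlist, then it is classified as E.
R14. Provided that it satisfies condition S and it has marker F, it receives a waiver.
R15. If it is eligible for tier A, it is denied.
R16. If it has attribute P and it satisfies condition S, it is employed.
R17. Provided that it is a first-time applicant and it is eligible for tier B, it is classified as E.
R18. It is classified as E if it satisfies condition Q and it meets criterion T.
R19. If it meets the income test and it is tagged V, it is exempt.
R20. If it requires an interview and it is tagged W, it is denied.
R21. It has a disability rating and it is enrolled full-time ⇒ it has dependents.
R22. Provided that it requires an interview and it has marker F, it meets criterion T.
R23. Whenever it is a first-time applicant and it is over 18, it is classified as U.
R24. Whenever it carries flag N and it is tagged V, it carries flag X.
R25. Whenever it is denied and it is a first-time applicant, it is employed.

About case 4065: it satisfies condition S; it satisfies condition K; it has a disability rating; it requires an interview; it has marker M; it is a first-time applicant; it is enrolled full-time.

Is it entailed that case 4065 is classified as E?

Forward chaining from the given facts derives: is tagged V, is in category Z, is in state B, is classified as D, has dependents, carries flag H.
Rules concluding "it is classified as E": R4 needs "it is a veteran"; R10 needs "it is approved"; R12 needs "it has a qualifying event"; R13 needs "it is on a waitlist"; R17 needs "it is eligible for tier B"; R18 needs "it satisfies condition Q" — none of these are established.

No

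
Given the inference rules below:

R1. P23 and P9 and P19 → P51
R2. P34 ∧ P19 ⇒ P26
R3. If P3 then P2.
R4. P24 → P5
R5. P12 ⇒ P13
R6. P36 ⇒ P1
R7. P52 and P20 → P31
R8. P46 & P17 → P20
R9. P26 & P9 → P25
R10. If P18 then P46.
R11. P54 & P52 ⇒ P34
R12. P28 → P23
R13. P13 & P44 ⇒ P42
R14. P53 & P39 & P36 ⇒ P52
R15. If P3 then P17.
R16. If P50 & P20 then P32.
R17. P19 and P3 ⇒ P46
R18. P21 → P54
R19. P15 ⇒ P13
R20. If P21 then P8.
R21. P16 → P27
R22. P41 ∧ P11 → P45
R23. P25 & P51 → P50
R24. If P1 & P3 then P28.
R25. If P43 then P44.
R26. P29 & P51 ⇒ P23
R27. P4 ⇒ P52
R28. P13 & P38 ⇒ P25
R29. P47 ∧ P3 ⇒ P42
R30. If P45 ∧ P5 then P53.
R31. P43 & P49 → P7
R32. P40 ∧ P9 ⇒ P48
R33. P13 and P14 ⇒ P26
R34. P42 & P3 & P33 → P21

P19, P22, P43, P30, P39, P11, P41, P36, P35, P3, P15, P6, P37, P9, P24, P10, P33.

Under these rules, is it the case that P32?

P5  (by R4: P24)
P1  (by R6: P36)
P17  (by R15: P3)
P46  (by R17: P19, P3)
P13  (by R19: P15)
P45  (by R22: P41, P11)
P28  (by R24: P1, P3)
P44  (by R25: P43)
P53  (by R30: P45, P5)
P20  (by R8: P46, P17)
P23  (by R12: P28)
P42  (by R13: P13, P44)
P52  (by R14: P53, P39, P36)
P21  (by R34: P42, P3, P33)
P51  (by R1: P23, P9, P19)
P54  (by R18: P21)
P34  (by R11: P54, P52)
P26  (by R2: P34, P19)
P25  (by R9: P26, P9)
P50  (by R23: P25, P51)
P32  (by R16: P50, P20)

Yes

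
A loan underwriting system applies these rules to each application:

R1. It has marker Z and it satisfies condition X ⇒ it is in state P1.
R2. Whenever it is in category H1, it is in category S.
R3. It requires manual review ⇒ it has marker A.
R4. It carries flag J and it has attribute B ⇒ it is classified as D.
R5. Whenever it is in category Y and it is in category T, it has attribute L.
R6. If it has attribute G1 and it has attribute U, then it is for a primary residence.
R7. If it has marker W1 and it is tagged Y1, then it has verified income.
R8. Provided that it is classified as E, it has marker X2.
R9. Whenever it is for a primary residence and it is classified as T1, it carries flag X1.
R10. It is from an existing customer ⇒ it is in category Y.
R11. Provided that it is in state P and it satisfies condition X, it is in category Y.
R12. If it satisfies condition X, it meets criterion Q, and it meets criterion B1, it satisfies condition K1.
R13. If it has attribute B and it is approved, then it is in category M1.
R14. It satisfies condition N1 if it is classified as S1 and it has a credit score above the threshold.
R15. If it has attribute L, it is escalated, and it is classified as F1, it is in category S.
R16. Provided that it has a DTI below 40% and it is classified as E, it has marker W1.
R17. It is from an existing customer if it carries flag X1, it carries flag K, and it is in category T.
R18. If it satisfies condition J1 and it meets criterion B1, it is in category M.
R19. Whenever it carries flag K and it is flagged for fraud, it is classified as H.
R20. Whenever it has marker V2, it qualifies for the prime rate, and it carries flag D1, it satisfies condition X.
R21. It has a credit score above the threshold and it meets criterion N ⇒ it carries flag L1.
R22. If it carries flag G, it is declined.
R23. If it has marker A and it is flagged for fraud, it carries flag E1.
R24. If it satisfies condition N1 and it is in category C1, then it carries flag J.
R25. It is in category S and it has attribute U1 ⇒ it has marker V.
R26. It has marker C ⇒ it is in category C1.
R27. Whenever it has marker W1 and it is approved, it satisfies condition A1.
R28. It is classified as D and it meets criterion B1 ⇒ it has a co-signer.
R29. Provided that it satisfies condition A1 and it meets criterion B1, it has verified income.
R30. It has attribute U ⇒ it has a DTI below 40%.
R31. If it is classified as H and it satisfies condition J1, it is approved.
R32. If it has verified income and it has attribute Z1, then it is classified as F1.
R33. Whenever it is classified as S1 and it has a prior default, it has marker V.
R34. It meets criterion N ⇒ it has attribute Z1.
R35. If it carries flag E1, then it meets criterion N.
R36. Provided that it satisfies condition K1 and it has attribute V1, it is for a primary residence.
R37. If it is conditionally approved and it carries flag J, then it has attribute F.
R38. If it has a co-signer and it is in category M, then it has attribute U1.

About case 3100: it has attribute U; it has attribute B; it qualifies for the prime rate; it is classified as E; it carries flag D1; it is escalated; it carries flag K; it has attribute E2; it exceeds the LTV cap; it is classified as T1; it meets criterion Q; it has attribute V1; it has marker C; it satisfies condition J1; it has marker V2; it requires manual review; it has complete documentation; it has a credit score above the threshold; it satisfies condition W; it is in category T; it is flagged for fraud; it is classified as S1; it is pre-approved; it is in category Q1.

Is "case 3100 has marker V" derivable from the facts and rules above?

Forward chaining from the given facts derives: has marker A, has marker X2, satisfies condition N1, is classified as H, satisfies condition X, carries flag E1, is in category C1, has a DTI below 40%, is approved, meets criterion N, is in category M1, has marker W1, carries flag L1, carries flag J, satisfies condition A1, has attribute Z1, is classified as D.
Rules concluding "it has marker V": R25 needs "it is in category S"; R33 needs "it has a prior default" — none of these are established.

No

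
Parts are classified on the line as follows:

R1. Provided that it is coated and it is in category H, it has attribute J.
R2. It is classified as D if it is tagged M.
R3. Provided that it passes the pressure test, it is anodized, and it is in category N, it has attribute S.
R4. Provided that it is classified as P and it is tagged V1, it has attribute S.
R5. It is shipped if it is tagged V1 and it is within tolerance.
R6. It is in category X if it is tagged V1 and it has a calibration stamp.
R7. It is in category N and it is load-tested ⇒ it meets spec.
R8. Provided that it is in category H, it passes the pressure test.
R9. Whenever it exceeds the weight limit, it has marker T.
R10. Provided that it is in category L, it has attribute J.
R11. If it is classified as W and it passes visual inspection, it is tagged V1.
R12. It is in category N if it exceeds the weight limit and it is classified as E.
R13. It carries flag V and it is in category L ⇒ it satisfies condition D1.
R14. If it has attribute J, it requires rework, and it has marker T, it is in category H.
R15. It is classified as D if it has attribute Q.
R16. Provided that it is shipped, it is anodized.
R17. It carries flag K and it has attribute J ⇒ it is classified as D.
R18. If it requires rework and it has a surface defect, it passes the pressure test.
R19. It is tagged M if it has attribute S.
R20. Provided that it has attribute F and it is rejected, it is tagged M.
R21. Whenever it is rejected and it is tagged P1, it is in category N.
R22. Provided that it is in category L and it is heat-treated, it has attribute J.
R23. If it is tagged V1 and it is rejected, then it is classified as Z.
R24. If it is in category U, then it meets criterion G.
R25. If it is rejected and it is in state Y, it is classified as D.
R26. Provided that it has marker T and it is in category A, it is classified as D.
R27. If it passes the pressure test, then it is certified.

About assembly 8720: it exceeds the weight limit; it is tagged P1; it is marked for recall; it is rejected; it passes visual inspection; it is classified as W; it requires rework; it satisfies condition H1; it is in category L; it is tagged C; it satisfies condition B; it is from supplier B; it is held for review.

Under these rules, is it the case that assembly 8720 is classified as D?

No

Forward chaining from the given facts derives: has marker T, has attribute J, is tagged V1, is in category H, is in category N, is classified as Z, passes the pressure test, is certified.
Rules concluding "it is classified as D": R2 needs "it is tagged M"; R15 needs "it has attribute Q"; R17 needs "it carries flag K"; R25 needs "it is in state Y"; R26 needs "it is in category A" — none of these are established.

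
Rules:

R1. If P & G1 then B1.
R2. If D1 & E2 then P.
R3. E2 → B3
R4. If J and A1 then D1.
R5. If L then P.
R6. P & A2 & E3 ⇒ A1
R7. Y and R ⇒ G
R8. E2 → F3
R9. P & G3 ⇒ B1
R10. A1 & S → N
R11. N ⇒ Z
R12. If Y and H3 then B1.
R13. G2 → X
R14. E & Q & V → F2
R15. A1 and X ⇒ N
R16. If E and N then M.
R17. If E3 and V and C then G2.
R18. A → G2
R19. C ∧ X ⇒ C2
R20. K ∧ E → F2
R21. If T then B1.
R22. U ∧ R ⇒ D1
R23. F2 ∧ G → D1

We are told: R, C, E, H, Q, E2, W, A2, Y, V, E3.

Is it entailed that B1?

Forward chaining from the given facts derives: B3, G, F3, F2, G2, D1, P, A1, X, N, M, C2, Z.
Rules concluding B1: R1 needs G1; R9 needs G3; R12 needs H3; R21 needs T — none of these are established.

No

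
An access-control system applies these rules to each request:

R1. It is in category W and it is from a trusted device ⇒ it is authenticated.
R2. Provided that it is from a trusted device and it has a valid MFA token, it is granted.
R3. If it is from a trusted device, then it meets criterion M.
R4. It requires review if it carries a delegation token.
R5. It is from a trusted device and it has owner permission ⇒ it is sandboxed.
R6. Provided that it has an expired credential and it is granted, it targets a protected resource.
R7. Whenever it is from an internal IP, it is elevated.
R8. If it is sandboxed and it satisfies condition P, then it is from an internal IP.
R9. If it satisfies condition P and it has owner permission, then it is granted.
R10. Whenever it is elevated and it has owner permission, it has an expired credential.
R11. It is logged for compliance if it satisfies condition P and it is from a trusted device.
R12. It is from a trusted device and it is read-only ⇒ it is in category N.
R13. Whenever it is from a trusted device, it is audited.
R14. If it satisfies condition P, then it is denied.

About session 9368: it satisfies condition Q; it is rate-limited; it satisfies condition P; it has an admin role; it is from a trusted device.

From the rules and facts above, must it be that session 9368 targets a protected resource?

No

Forward chaining from the given facts derives: meets criterion M, is logged for compliance, is audited, is denied.
The only rule concluding "it targets a protected resource" is R6, which needs "it has an expired credential"; that is never established.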